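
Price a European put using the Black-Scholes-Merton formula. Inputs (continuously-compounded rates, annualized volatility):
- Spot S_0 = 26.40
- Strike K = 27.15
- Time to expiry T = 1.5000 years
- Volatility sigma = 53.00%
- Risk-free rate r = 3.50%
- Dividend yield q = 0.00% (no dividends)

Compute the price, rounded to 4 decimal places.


Answer: Price = 6.3224

Derivation:
d1 = (ln(S/K) + (r - q + 0.5*sigma^2) * T) / (sigma * sqrt(T)) = 0.36228102
d2 = d1 - sigma * sqrt(T) = -0.28683376
exp(-rT) = 0.94885432; exp(-qT) = 1.00000000
P = K * exp(-rT) * N(-d2) - S_0 * exp(-qT) * N(-d1)
N(-d1) = 0.35857102; N(-d2) = 0.61288020
P = 27.1500 * 0.94885432 * 0.61288020 - 26.4000 * 1.00000000 * 0.35857102 = 6.3224


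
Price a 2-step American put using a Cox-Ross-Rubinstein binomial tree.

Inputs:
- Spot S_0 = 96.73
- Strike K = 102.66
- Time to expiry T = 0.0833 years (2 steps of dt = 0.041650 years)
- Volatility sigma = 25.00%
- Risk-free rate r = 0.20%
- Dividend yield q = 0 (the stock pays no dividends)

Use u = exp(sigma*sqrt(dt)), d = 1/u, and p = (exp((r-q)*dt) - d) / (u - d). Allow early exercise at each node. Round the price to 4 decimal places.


dt = T/N = 0.041650
u = exp(sigma*sqrt(dt)) = 1.052345; d = 1/u = 0.950259
p = (exp((r-q)*dt) - d) / (u - d) = 0.488064
Discount per step: exp(-r*dt) = 0.999917
Stock lattice S(k, i) with i counting down-moves:
  k=0: S(0,0) = 96.7300
  k=1: S(1,0) = 101.7933; S(1,1) = 91.9185
  k=2: S(2,0) = 107.1217; S(2,1) = 96.7300; S(2,2) = 87.3464
Terminal payoffs V(N, i) = max(K - S_T, 0):
  V(2,0) = 0.000000; V(2,1) = 5.930000; V(2,2) = 15.313590
Backward induction: V(k, i) = exp(-r*dt) * [p * V(k+1, i) + (1-p) * V(k+1, i+1)]; then take max(V_cont, immediate exercise) for American.
  V(1,0) = exp(-r*dt) * [p*0.000000 + (1-p)*5.930000] = 3.035530; exercise = 0.866686; V(1,0) = max -> 3.035530
  V(1,1) = exp(-r*dt) * [p*5.930000 + (1-p)*15.313590] = 10.732908; exercise = 10.741459; V(1,1) = max -> 10.741459
  V(0,0) = exp(-r*dt) * [p*3.035530 + (1-p)*10.741459] = 6.979894; exercise = 5.930000; V(0,0) = max -> 6.979894

Answer: Price = V(0,0) = 6.9799


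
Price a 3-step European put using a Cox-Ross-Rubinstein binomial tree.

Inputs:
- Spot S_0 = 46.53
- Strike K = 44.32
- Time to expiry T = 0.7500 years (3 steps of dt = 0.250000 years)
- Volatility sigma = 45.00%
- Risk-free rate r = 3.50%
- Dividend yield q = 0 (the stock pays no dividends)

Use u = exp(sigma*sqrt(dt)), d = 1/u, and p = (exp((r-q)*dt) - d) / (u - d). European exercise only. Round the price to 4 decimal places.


dt = T/N = 0.250000
u = exp(sigma*sqrt(dt)) = 1.252323; d = 1/u = 0.798516
p = (exp((r-q)*dt) - d) / (u - d) = 0.463352
Discount per step: exp(-r*dt) = 0.991288
Stock lattice S(k, i) with i counting down-moves:
  k=0: S(0,0) = 46.5300
  k=1: S(1,0) = 58.2706; S(1,1) = 37.1550
  k=2: S(2,0) = 72.9736; S(2,1) = 46.5300; S(2,2) = 29.6688
  k=3: S(3,0) = 91.3865; S(3,1) = 58.2706; S(3,2) = 37.1550; S(3,3) = 23.6910
Terminal payoffs V(N, i) = max(K - S_T, 0):
  V(3,0) = 0.000000; V(3,1) = 0.000000; V(3,2) = 7.165040; V(3,3) = 20.628952
Backward induction: V(k, i) = exp(-r*dt) * [p * V(k+1, i) + (1-p) * V(k+1, i+1)].
  V(2,0) = exp(-r*dt) * [p*0.000000 + (1-p)*0.000000] = 0.000000
  V(2,1) = exp(-r*dt) * [p*0.000000 + (1-p)*7.165040] = 3.811606
  V(2,2) = exp(-r*dt) * [p*7.165040 + (1-p)*20.628952] = 14.265054
  V(1,0) = exp(-r*dt) * [p*0.000000 + (1-p)*3.811606] = 2.027671
  V(1,1) = exp(-r*dt) * [p*3.811606 + (1-p)*14.265054] = 9.339349
  V(0,0) = exp(-r*dt) * [p*2.027671 + (1-p)*9.339349] = 5.899620

Answer: Price = V(0,0) = 5.8996


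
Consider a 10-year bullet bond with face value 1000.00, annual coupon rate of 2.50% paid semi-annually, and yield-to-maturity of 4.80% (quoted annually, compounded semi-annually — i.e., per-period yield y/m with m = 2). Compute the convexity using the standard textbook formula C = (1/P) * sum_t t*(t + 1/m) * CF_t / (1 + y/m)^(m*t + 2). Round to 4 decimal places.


Coupon per period c = face * coupon_rate / m = 12.500000
Periods per year m = 2; per-period yield y/m = 0.024000
Number of cashflows N = 20
Cashflows (t years, CF_t, discount factor 1/(1+y/m)^(m*t), PV):
  t = 0.5000: CF_t = 12.500000, DF = 0.976562, PV = 12.207031
  t = 1.0000: CF_t = 12.500000, DF = 0.953674, PV = 11.920929
  t = 1.5000: CF_t = 12.500000, DF = 0.931323, PV = 11.641532
  t = 2.0000: CF_t = 12.500000, DF = 0.909495, PV = 11.368684
  t = 2.5000: CF_t = 12.500000, DF = 0.888178, PV = 11.102230
  t = 3.0000: CF_t = 12.500000, DF = 0.867362, PV = 10.842022
  t = 3.5000: CF_t = 12.500000, DF = 0.847033, PV = 10.587912
  t = 4.0000: CF_t = 12.500000, DF = 0.827181, PV = 10.339758
  t = 4.5000: CF_t = 12.500000, DF = 0.807794, PV = 10.097420
  t = 5.0000: CF_t = 12.500000, DF = 0.788861, PV = 9.860761
  t = 5.5000: CF_t = 12.500000, DF = 0.770372, PV = 9.629650
  t = 6.0000: CF_t = 12.500000, DF = 0.752316, PV = 9.403955
  t = 6.5000: CF_t = 12.500000, DF = 0.734684, PV = 9.183550
  t = 7.0000: CF_t = 12.500000, DF = 0.717465, PV = 8.968310
  t = 7.5000: CF_t = 12.500000, DF = 0.700649, PV = 8.758115
  t = 8.0000: CF_t = 12.500000, DF = 0.684228, PV = 8.552847
  t = 8.5000: CF_t = 12.500000, DF = 0.668191, PV = 8.352390
  t = 9.0000: CF_t = 12.500000, DF = 0.652530, PV = 8.156631
  t = 9.5000: CF_t = 12.500000, DF = 0.637237, PV = 7.965460
  t = 10.0000: CF_t = 1012.500000, DF = 0.622302, PV = 630.080297
Price P = sum_t PV_t = 819.019482
Convexity numerator sum_t t*(t + 1/m) * CF_t / (1+y/m)^(m*t + 2):
  t = 0.5000: term = 5.820766
  t = 1.0000: term = 17.053026
  t = 1.5000: term = 33.306691
  t = 2.0000: term = 54.210109
  t = 2.5000: term = 79.409339
  t = 3.0000: term = 108.567455
  t = 3.5000: term = 141.363874
  t = 4.0000: term = 177.493704
  t = 4.5000: term = 216.667119
  t = 5.0000: term = 258.608757
  t = 5.5000: term = 303.057137
  t = 6.0000: term = 349.764097
  t = 6.5000: term = 398.494251
  t = 7.0000: term = 449.024471
  t = 7.5000: term = 501.143383
  t = 8.0000: term = 554.650880
  t = 8.5000: term = 609.357656
  t = 9.0000: term = 665.084758
  t = 9.5000: term = 721.663149
  t = 10.0000: term = 63093.596623
Convexity = (1/P) * sum = 68738.337244 / 819.019482 = 83.927597

Answer: Convexity = 83.9276


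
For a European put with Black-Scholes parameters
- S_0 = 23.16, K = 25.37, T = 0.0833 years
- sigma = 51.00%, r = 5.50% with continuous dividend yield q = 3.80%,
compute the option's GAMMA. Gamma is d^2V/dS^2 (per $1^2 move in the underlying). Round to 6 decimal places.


d1 = -0.5359660663; d2 = -0.6831609372
phi(d1) = 0.3455671339; exp(-qT) = 0.9968396046; exp(-rT) = 0.9954289791
Gamma = exp(-qT) * phi(d1) / (S * sigma * sqrt(T)) = 0.9968396046 * 0.3455671339 / (23.1600 * 0.5100 * 0.2886173938) = 0.101048

Answer: Gamma = 0.101048


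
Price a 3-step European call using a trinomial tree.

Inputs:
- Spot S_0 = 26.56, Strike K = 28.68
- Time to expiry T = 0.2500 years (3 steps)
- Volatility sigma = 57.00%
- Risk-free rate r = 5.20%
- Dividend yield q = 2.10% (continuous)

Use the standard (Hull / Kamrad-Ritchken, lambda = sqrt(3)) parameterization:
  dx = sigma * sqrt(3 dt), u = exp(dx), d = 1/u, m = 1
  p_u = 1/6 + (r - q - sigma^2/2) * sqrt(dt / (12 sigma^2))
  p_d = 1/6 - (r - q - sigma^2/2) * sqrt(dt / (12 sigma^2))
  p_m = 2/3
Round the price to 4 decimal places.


dt = T/N = 0.083333; dx = sigma*sqrt(3*dt) = 0.285000
u = exp(dx) = 1.329762; d = 1/u = 0.752014
p_u = 0.147449, p_m = 0.666667, p_d = 0.185885
Discount per step: exp(-r*dt) = 0.995676
Stock lattice S(k, j) with j the centered position index:
  k=0: S(0,+0) = 26.5600
  k=1: S(1,-1) = 19.9735; S(1,+0) = 26.5600; S(1,+1) = 35.3185
  k=2: S(2,-2) = 15.0204; S(2,-1) = 19.9735; S(2,+0) = 26.5600; S(2,+1) = 35.3185; S(2,+2) = 46.9652
  k=3: S(3,-3) = 11.2955; S(3,-2) = 15.0204; S(3,-1) = 19.9735; S(3,+0) = 26.5600; S(3,+1) = 35.3185; S(3,+2) = 46.9652; S(3,+3) = 62.4525
Terminal payoffs V(N, j) = max(S_T - K, 0):
  V(3,-3) = 0.000000; V(3,-2) = 0.000000; V(3,-1) = 0.000000; V(3,+0) = 0.000000; V(3,+1) = 6.638479; V(3,+2) = 18.285173; V(3,+3) = 33.772504
Backward induction: V(k, j) = exp(-r*dt) * [p_u * V(k+1, j+1) + p_m * V(k+1, j) + p_d * V(k+1, j-1)]
  V(2,-2) = exp(-r*dt) * [p_u*0.000000 + p_m*0.000000 + p_d*0.000000] = 0.000000
  V(2,-1) = exp(-r*dt) * [p_u*0.000000 + p_m*0.000000 + p_d*0.000000] = 0.000000
  V(2,+0) = exp(-r*dt) * [p_u*6.638479 + p_m*0.000000 + p_d*0.000000] = 0.974604
  V(2,+1) = exp(-r*dt) * [p_u*18.285173 + p_m*6.638479 + p_d*0.000000] = 7.090986
  V(2,+2) = exp(-r*dt) * [p_u*33.772504 + p_m*18.285173 + p_d*6.638479] = 18.324245
  V(1,-1) = exp(-r*dt) * [p_u*0.974604 + p_m*0.000000 + p_d*0.000000] = 0.143083
  V(1,+0) = exp(-r*dt) * [p_u*7.090986 + p_m*0.974604 + p_d*0.000000] = 1.687963
  V(1,+1) = exp(-r*dt) * [p_u*18.324245 + p_m*7.090986 + p_d*0.974604] = 7.577469
  V(0,+0) = exp(-r*dt) * [p_u*7.577469 + p_m*1.687963 + p_d*0.143083] = 2.259383

Answer: Price = V(0,0) = 2.2594


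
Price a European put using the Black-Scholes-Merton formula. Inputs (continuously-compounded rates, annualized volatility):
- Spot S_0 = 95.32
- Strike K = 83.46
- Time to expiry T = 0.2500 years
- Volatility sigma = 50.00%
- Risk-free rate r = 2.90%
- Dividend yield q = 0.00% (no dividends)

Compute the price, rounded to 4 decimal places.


Answer: Price = 3.9777

Derivation:
d1 = (ln(S/K) + (r - q + 0.5*sigma^2) * T) / (sigma * sqrt(T)) = 0.68548871
d2 = d1 - sigma * sqrt(T) = 0.43548871
exp(-rT) = 0.99277622; exp(-qT) = 1.00000000
P = K * exp(-rT) * N(-d2) - S_0 * exp(-qT) * N(-d1)
N(-d1) = 0.24651779; N(-d2) = 0.33160387
P = 83.4600 * 0.99277622 * 0.33160387 - 95.3200 * 1.00000000 * 0.24651779 = 3.9777


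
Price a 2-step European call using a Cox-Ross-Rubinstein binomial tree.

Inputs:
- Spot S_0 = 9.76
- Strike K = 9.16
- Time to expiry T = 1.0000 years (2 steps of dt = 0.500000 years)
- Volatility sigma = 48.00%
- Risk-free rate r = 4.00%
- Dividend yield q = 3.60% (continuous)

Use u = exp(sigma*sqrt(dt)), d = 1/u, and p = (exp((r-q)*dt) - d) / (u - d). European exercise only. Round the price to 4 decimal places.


dt = T/N = 0.500000
u = exp(sigma*sqrt(dt)) = 1.404121; d = 1/u = 0.712189
p = (exp((r-q)*dt) - d) / (u - d) = 0.418846
Discount per step: exp(-r*dt) = 0.980199
Stock lattice S(k, i) with i counting down-moves:
  k=0: S(0,0) = 9.7600
  k=1: S(1,0) = 13.7042; S(1,1) = 6.9510
  k=2: S(2,0) = 19.2424; S(2,1) = 9.7600; S(2,2) = 4.9504
Terminal payoffs V(N, i) = max(S_T - K, 0):
  V(2,0) = 10.082376; V(2,1) = 0.600000; V(2,2) = 0.000000
Backward induction: V(k, i) = exp(-r*dt) * [p * V(k+1, i) + (1-p) * V(k+1, i+1)].
  V(1,0) = exp(-r*dt) * [p*10.082376 + (1-p)*0.600000] = 4.481129
  V(1,1) = exp(-r*dt) * [p*0.600000 + (1-p)*0.000000] = 0.246331
  V(0,0) = exp(-r*dt) * [p*4.481129 + (1-p)*0.246331] = 1.980059

Answer: Price = V(0,0) = 1.9801


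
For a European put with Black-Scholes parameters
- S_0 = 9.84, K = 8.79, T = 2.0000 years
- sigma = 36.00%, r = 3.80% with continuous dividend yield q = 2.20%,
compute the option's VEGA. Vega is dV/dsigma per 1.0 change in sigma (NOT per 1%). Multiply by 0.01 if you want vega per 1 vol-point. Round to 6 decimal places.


d1 = 0.5390530325; d2 = 0.0299361500
phi(d1) = 0.3449942188; exp(-qT) = 0.9569539575; exp(-rT) = 0.9268162066
Vega = S * exp(-qT) * phi(d1) * sqrt(T) = 9.8400 * 0.9569539575 * 0.3449942188 * 1.4142135624 = 4.594232

Answer: Vega = 4.594232


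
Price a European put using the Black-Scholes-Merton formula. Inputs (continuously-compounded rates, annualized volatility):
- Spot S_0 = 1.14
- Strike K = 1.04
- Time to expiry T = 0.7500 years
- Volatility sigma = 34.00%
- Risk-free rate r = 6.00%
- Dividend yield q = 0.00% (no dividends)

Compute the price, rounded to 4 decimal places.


d1 = (ln(S/K) + (r - q + 0.5*sigma^2) * T) / (sigma * sqrt(T)) = 0.61184712
d2 = d1 - sigma * sqrt(T) = 0.31739848
exp(-rT) = 0.95599748; exp(-qT) = 1.00000000
P = K * exp(-rT) * N(-d2) - S_0 * exp(-qT) * N(-d1)
N(-d1) = 0.27031946; N(-d2) = 0.37547063
P = 1.0400 * 0.95599748 * 0.37547063 - 1.1400 * 1.00000000 * 0.27031946 = 0.0651

Answer: Price = 0.0651


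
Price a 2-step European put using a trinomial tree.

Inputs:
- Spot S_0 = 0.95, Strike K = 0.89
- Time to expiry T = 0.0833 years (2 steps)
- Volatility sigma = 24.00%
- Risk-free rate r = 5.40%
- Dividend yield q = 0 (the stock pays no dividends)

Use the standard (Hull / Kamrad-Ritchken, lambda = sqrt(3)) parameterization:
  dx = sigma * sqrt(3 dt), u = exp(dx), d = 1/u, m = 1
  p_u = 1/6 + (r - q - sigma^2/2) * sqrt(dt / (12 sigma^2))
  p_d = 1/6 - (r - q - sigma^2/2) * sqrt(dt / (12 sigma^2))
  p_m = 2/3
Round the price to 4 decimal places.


dt = T/N = 0.041650; dx = sigma*sqrt(3*dt) = 0.084836
u = exp(dx) = 1.088538; d = 1/u = 0.918663
p_u = 0.172853, p_m = 0.666667, p_d = 0.160481
Discount per step: exp(-r*dt) = 0.997753
Stock lattice S(k, j) with j the centered position index:
  k=0: S(0,+0) = 0.9500
  k=1: S(1,-1) = 0.8727; S(1,+0) = 0.9500; S(1,+1) = 1.0341
  k=2: S(2,-2) = 0.8017; S(2,-1) = 0.8727; S(2,+0) = 0.9500; S(2,+1) = 1.0341; S(2,+2) = 1.1257
Terminal payoffs V(N, j) = max(K - S_T, 0):
  V(2,-2) = 0.088255; V(2,-1) = 0.017270; V(2,+0) = 0.000000; V(2,+1) = 0.000000; V(2,+2) = 0.000000
Backward induction: V(k, j) = exp(-r*dt) * [p_u * V(k+1, j+1) + p_m * V(k+1, j) + p_d * V(k+1, j-1)]
  V(1,-1) = exp(-r*dt) * [p_u*0.000000 + p_m*0.017270 + p_d*0.088255] = 0.025619
  V(1,+0) = exp(-r*dt) * [p_u*0.000000 + p_m*0.000000 + p_d*0.017270] = 0.002765
  V(1,+1) = exp(-r*dt) * [p_u*0.000000 + p_m*0.000000 + p_d*0.000000] = 0.000000
  V(0,+0) = exp(-r*dt) * [p_u*0.000000 + p_m*0.002765 + p_d*0.025619] = 0.005941

Answer: Price = V(0,0) = 0.0059


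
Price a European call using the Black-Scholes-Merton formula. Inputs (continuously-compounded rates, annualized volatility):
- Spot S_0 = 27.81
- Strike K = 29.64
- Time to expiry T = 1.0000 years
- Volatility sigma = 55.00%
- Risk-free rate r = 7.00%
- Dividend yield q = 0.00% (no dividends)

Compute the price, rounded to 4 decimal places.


d1 = (ln(S/K) + (r - q + 0.5*sigma^2) * T) / (sigma * sqrt(T)) = 0.28640158
d2 = d1 - sigma * sqrt(T) = -0.26359842
exp(-rT) = 0.93239382; exp(-qT) = 1.00000000
C = S_0 * exp(-qT) * N(d1) - K * exp(-rT) * N(d2)
N(d1) = 0.61271472; N(d2) = 0.39604469
C = 27.8100 * 1.00000000 * 0.61271472 - 29.6400 * 0.93239382 * 0.39604469 = 6.0944

Answer: Price = 6.0944


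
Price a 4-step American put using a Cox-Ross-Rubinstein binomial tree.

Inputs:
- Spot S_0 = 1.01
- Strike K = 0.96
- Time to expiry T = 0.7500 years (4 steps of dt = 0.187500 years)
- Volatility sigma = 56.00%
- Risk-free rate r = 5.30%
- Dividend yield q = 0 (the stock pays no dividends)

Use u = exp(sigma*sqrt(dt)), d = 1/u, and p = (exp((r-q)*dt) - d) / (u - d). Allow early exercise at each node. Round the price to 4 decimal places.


Answer: Price = V(0,0) = 0.1437

Derivation:
dt = T/N = 0.187500
u = exp(sigma*sqrt(dt)) = 1.274415; d = 1/u = 0.784674
p = (exp((r-q)*dt) - d) / (u - d) = 0.460066
Discount per step: exp(-r*dt) = 0.990112
Stock lattice S(k, i) with i counting down-moves:
  k=0: S(0,0) = 1.0100
  k=1: S(1,0) = 1.2872; S(1,1) = 0.7925
  k=2: S(2,0) = 1.6404; S(2,1) = 1.0100; S(2,2) = 0.6219
  k=3: S(3,0) = 2.0905; S(3,1) = 1.2872; S(3,2) = 0.7925; S(3,3) = 0.4880
  k=4: S(4,0) = 2.6642; S(4,1) = 1.6404; S(4,2) = 1.0100; S(4,3) = 0.6219; S(4,4) = 0.3829
Terminal payoffs V(N, i) = max(K - S_T, 0):
  V(4,0) = 0.000000; V(4,1) = 0.000000; V(4,2) = 0.000000; V(4,3) = 0.338130; V(4,4) = 0.577106
Backward induction: V(k, i) = exp(-r*dt) * [p * V(k+1, i) + (1-p) * V(k+1, i+1)]; then take max(V_cont, immediate exercise) for American.
  V(3,0) = exp(-r*dt) * [p*0.000000 + (1-p)*0.000000] = 0.000000; exercise = 0.000000; V(3,0) = max -> 0.000000
  V(3,1) = exp(-r*dt) * [p*0.000000 + (1-p)*0.000000] = 0.000000; exercise = 0.000000; V(3,1) = max -> 0.000000
  V(3,2) = exp(-r*dt) * [p*0.000000 + (1-p)*0.338130] = 0.180762; exercise = 0.167479; V(3,2) = max -> 0.180762
  V(3,3) = exp(-r*dt) * [p*0.338130 + (1-p)*0.577106] = 0.462542; exercise = 0.472035; V(3,3) = max -> 0.472035
  V(2,0) = exp(-r*dt) * [p*0.000000 + (1-p)*0.000000] = 0.000000; exercise = 0.000000; V(2,0) = max -> 0.000000
  V(2,1) = exp(-r*dt) * [p*0.000000 + (1-p)*0.180762] = 0.096635; exercise = 0.000000; V(2,1) = max -> 0.096635
  V(2,2) = exp(-r*dt) * [p*0.180762 + (1-p)*0.472035] = 0.334688; exercise = 0.338130; V(2,2) = max -> 0.338130
  V(1,0) = exp(-r*dt) * [p*0.000000 + (1-p)*0.096635] = 0.051660; exercise = 0.000000; V(1,0) = max -> 0.051660
  V(1,1) = exp(-r*dt) * [p*0.096635 + (1-p)*0.338130] = 0.224781; exercise = 0.167479; V(1,1) = max -> 0.224781
  V(0,0) = exp(-r*dt) * [p*0.051660 + (1-p)*0.224781] = 0.143699; exercise = 0.000000; V(0,0) = max -> 0.143699


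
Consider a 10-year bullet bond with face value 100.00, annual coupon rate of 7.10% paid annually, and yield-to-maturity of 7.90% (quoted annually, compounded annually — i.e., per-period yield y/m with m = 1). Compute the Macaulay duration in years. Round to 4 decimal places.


Answer: Macaulay duration = 7.4094 years

Derivation:
Coupon per period c = face * coupon_rate / m = 7.100000
Periods per year m = 1; per-period yield y/m = 0.079000
Number of cashflows N = 10
Cashflows (t years, CF_t, discount factor 1/(1+y/m)^(m*t), PV):
  t = 1.0000: CF_t = 7.100000, DF = 0.926784, PV = 6.580167
  t = 2.0000: CF_t = 7.100000, DF = 0.858929, PV = 6.098394
  t = 3.0000: CF_t = 7.100000, DF = 0.796041, PV = 5.651894
  t = 4.0000: CF_t = 7.100000, DF = 0.737758, PV = 5.238085
  t = 5.0000: CF_t = 7.100000, DF = 0.683743, PV = 4.854574
  t = 6.0000: CF_t = 7.100000, DF = 0.633682, PV = 4.499142
  t = 7.0000: CF_t = 7.100000, DF = 0.587286, PV = 4.169733
  t = 8.0000: CF_t = 7.100000, DF = 0.544288, PV = 3.864442
  t = 9.0000: CF_t = 7.100000, DF = 0.504437, PV = 3.581503
  t = 10.0000: CF_t = 107.100000, DF = 0.467504, PV = 50.069704
Price P = sum_t PV_t = 94.607638
Macaulay numerator sum_t t * PV_t:
  t * PV_t at t = 1.0000: 6.580167
  t * PV_t at t = 2.0000: 12.196787
  t * PV_t at t = 3.0000: 16.955682
  t * PV_t at t = 4.0000: 20.952341
  t * PV_t at t = 5.0000: 24.272870
  t * PV_t at t = 6.0000: 26.994851
  t * PV_t at t = 7.0000: 29.188130
  t * PV_t at t = 8.0000: 30.915536
  t * PV_t at t = 9.0000: 32.233529
  t * PV_t at t = 10.0000: 500.697040
Macaulay duration D = (sum_t t * PV_t) / P = 700.986934 / 94.607638 = 7.409412


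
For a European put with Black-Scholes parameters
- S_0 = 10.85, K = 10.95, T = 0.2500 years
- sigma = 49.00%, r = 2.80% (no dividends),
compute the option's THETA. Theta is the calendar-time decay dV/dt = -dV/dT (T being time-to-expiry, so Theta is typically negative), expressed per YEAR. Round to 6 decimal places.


Answer: Theta = -1.939187

Derivation:
d1 = 0.1136249948; d2 = -0.1313750052
phi(d1) = 0.3963752748; exp(-qT) = 1.0000000000; exp(-rT) = 0.9930244429
Theta = -S*exp(-qT)*phi(d1)*sigma/(2*sqrt(T)) + r*K*exp(-rT)*N(-d2) - q*S*exp(-qT)*N(-d1)
N(-d1) = 0.4547675363; N(-d2) = 0.5522606699; sqrt(T) = 0.5000000000
Term 1 = -10.8500 * 1.0000000000 * 0.3963752748 * 0.4900 / (2 * 0.5000000000) = -2.1073291485
Term 2 = 0.0280 * 10.9500 * 0.9930244429 * 0.5522606699 = 0.1681419983
Term 3 = 0 (no dividend yield, q = 0)
Theta = -2.1073291485 + (0.1681419983) + (0.0000000000) = -1.939187


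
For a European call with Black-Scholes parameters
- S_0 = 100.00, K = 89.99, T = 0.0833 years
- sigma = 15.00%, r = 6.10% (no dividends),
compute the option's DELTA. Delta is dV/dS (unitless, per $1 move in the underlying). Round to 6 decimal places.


Answer: Delta = 0.994992

Derivation:
d1 = 2.5752677037; d2 = 2.5319750946
phi(d1) = 0.0144806731; exp(-qT) = 1.0000000000; exp(-rT) = 0.9949315880
N(d1) = 0.9949918735
Delta = exp(-qT) * N(d1) = 1.0000000000 * 0.9949918735 = 0.994992


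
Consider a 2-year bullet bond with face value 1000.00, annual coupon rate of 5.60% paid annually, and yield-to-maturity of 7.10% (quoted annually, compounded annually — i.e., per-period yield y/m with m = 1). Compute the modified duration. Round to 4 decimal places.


Coupon per period c = face * coupon_rate / m = 56.000000
Periods per year m = 1; per-period yield y/m = 0.071000
Number of cashflows N = 2
Cashflows (t years, CF_t, discount factor 1/(1+y/m)^(m*t), PV):
  t = 1.0000: CF_t = 56.000000, DF = 0.933707, PV = 52.287582
  t = 2.0000: CF_t = 1056.000000, DF = 0.871808, PV = 920.629690
Price P = sum_t PV_t = 972.917271
First compute Macaulay numerator sum_t t * PV_t:
  t * PV_t at t = 1.0000: 52.287582
  t * PV_t at t = 2.0000: 1841.259380
Macaulay duration D = 1893.546961 / 972.917271 = 1.946257
Modified duration = D / (1 + y/m) = 1.946257 / (1 + 0.071000) = 1.817233

Answer: Modified duration = 1.8172


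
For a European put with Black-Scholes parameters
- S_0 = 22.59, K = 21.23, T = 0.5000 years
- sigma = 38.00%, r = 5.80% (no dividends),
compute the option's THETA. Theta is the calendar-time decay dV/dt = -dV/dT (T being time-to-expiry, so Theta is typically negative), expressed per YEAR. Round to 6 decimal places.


d1 = 0.4733598128; d2 = 0.2046592360
phi(d1) = 0.3566596585; exp(-qT) = 1.0000000000; exp(-rT) = 0.9714164645
Theta = -S*exp(-qT)*phi(d1)*sigma/(2*sqrt(T)) + r*K*exp(-rT)*N(-d2) - q*S*exp(-qT)*N(-d1)
N(-d1) = 0.3179782479; N(-d2) = 0.4189191856; sqrt(T) = 0.7071067812
Term 1 = -22.5900 * 1.0000000000 * 0.3566596585 * 0.3800 / (2 * 0.7071067812) = -2.1649048785
Term 2 = 0.0580 * 21.2300 * 0.9714164645 * 0.4189191856 = 0.5010876491
Term 3 = 0 (no dividend yield, q = 0)
Theta = -2.1649048785 + (0.5010876491) + (0.0000000000) = -1.663817

Answer: Theta = -1.663817


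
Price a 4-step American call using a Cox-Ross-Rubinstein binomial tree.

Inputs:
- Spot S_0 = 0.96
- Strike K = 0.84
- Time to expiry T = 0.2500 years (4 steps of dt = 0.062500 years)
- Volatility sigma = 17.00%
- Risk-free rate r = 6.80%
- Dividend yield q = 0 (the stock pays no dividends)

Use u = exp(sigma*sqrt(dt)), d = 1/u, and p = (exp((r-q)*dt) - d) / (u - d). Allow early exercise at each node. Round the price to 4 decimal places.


dt = T/N = 0.062500
u = exp(sigma*sqrt(dt)) = 1.043416; d = 1/u = 0.958390
p = (exp((r-q)*dt) - d) / (u - d) = 0.539468
Discount per step: exp(-r*dt) = 0.995759
Stock lattice S(k, i) with i counting down-moves:
  k=0: S(0,0) = 0.9600
  k=1: S(1,0) = 1.0017; S(1,1) = 0.9201
  k=2: S(2,0) = 1.0452; S(2,1) = 0.9600; S(2,2) = 0.8818
  k=3: S(3,0) = 1.0905; S(3,1) = 1.0017; S(3,2) = 0.9201; S(3,3) = 0.8451
  k=4: S(4,0) = 1.1379; S(4,1) = 1.0452; S(4,2) = 0.9600; S(4,3) = 0.8818; S(4,4) = 0.8099
Terminal payoffs V(N, i) = max(S_T - K, 0):
  V(4,0) = 0.297893; V(4,1) = 0.205168; V(4,2) = 0.120000; V(4,3) = 0.041772; V(4,4) = 0.000000
Backward induction: V(k, i) = exp(-r*dt) * [p * V(k+1, i) + (1-p) * V(k+1, i+1)]; then take max(V_cont, immediate exercise) for American.
  V(3,0) = exp(-r*dt) * [p*0.297893 + (1-p)*0.205168] = 0.254108; exercise = 0.250545; V(3,0) = max -> 0.254108
  V(3,1) = exp(-r*dt) * [p*0.205168 + (1-p)*0.120000] = 0.165242; exercise = 0.161679; V(3,1) = max -> 0.165242
  V(3,2) = exp(-r*dt) * [p*0.120000 + (1-p)*0.041772] = 0.083617; exercise = 0.080055; V(3,2) = max -> 0.083617
  V(3,3) = exp(-r*dt) * [p*0.041772 + (1-p)*0.000000] = 0.022439; exercise = 0.005082; V(3,3) = max -> 0.022439
  V(2,0) = exp(-r*dt) * [p*0.254108 + (1-p)*0.165242] = 0.212278; exercise = 0.205168; V(2,0) = max -> 0.212278
  V(2,1) = exp(-r*dt) * [p*0.165242 + (1-p)*0.083617] = 0.127110; exercise = 0.120000; V(2,1) = max -> 0.127110
  V(2,2) = exp(-r*dt) * [p*0.083617 + (1-p)*0.022439] = 0.055208; exercise = 0.041772; V(2,2) = max -> 0.055208
  V(1,0) = exp(-r*dt) * [p*0.212278 + (1-p)*0.127110] = 0.172321; exercise = 0.161679; V(1,0) = max -> 0.172321
  V(1,1) = exp(-r*dt) * [p*0.127110 + (1-p)*0.055208] = 0.093598; exercise = 0.080055; V(1,1) = max -> 0.093598
  V(0,0) = exp(-r*dt) * [p*0.172321 + (1-p)*0.093598] = 0.135490; exercise = 0.120000; V(0,0) = max -> 0.135490

Answer: Price = V(0,0) = 0.1355


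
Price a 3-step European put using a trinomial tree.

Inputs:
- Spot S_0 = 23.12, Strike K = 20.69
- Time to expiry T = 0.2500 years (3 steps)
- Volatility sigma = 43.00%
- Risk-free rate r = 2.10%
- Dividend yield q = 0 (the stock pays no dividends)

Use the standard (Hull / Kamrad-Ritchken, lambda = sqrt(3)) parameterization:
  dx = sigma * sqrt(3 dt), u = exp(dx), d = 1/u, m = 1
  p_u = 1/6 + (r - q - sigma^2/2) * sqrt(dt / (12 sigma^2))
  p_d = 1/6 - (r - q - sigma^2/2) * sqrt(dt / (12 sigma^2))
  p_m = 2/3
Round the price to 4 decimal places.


Answer: Price = V(0,0) = 0.9358

Derivation:
dt = T/N = 0.083333; dx = sigma*sqrt(3*dt) = 0.215000
u = exp(dx) = 1.239862; d = 1/u = 0.806541
p_u = 0.152820, p_m = 0.666667, p_d = 0.180514
Discount per step: exp(-r*dt) = 0.998252
Stock lattice S(k, j) with j the centered position index:
  k=0: S(0,+0) = 23.1200
  k=1: S(1,-1) = 18.6472; S(1,+0) = 23.1200; S(1,+1) = 28.6656
  k=2: S(2,-2) = 15.0398; S(2,-1) = 18.6472; S(2,+0) = 23.1200; S(2,+1) = 28.6656; S(2,+2) = 35.5414
  k=3: S(3,-3) = 12.1302; S(3,-2) = 15.0398; S(3,-1) = 18.6472; S(3,+0) = 23.1200; S(3,+1) = 28.6656; S(3,+2) = 35.5414; S(3,+3) = 44.0664
Terminal payoffs V(N, j) = max(K - S_T, 0):
  V(3,-3) = 8.559802; V(3,-2) = 5.650230; V(3,-1) = 2.042762; V(3,+0) = 0.000000; V(3,+1) = 0.000000; V(3,+2) = 0.000000; V(3,+3) = 0.000000
Backward induction: V(k, j) = exp(-r*dt) * [p_u * V(k+1, j+1) + p_m * V(k+1, j) + p_d * V(k+1, j-1)]
  V(2,-2) = exp(-r*dt) * [p_u*2.042762 + p_m*5.650230 + p_d*8.559802] = 5.614321
  V(2,-1) = exp(-r*dt) * [p_u*0.000000 + p_m*2.042762 + p_d*5.650230] = 2.377620
  V(2,+0) = exp(-r*dt) * [p_u*0.000000 + p_m*0.000000 + p_d*2.042762] = 0.368101
  V(2,+1) = exp(-r*dt) * [p_u*0.000000 + p_m*0.000000 + p_d*0.000000] = 0.000000
  V(2,+2) = exp(-r*dt) * [p_u*0.000000 + p_m*0.000000 + p_d*0.000000] = 0.000000
  V(1,-1) = exp(-r*dt) * [p_u*0.368101 + p_m*2.377620 + p_d*5.614321] = 2.650152
  V(1,+0) = exp(-r*dt) * [p_u*0.000000 + p_m*0.368101 + p_d*2.377620] = 0.673414
  V(1,+1) = exp(-r*dt) * [p_u*0.000000 + p_m*0.000000 + p_d*0.368101] = 0.066331
  V(0,+0) = exp(-r*dt) * [p_u*0.066331 + p_m*0.673414 + p_d*2.650152] = 0.935829


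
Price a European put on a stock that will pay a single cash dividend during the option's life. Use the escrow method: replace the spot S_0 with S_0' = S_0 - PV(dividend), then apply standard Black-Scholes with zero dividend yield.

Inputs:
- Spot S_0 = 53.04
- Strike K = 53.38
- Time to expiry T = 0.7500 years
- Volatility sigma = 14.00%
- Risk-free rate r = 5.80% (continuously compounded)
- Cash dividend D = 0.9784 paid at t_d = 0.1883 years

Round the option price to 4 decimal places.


Answer: Price = 2.0412

Derivation:
PV(D) = D * exp(-r * t_d) = 0.9784 * 0.98913802 = 0.96777264
S_0' = S_0 - PV(D) = 53.0400 - 0.96777264 = 52.07222736
d1 = (ln(S_0'/K) + (r + sigma^2/2)*T) / (sigma*sqrt(T)) = 0.21482048
d2 = d1 - sigma*sqrt(T) = 0.09357692
exp(-rT) = 0.95743255
N(-d1) = 0.41495364; N(-d2) = 0.46272262
P = K * exp(-rT) * N(-d2) - S_0' * N(-d1) = 53.3800 * 0.95743255 * 0.46272262 - 52.07222736 * 0.41495364 = 2.0412


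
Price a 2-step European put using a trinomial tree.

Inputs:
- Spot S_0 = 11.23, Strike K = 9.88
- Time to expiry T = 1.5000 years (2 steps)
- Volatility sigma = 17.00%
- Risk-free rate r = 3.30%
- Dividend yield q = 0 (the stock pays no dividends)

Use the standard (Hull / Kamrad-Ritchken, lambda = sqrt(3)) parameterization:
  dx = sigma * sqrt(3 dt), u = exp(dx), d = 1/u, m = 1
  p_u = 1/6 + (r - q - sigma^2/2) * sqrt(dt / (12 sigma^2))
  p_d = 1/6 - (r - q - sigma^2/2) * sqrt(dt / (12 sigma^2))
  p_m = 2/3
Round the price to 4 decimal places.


dt = T/N = 0.750000; dx = sigma*sqrt(3*dt) = 0.255000
u = exp(dx) = 1.290462; d = 1/u = 0.774916
p_u = 0.193946, p_m = 0.666667, p_d = 0.139387
Discount per step: exp(-r*dt) = 0.975554
Stock lattice S(k, j) with j the centered position index:
  k=0: S(0,+0) = 11.2300
  k=1: S(1,-1) = 8.7023; S(1,+0) = 11.2300; S(1,+1) = 14.4919
  k=2: S(2,-2) = 6.7436; S(2,-1) = 8.7023; S(2,+0) = 11.2300; S(2,+1) = 14.4919; S(2,+2) = 18.7012
Terminal payoffs V(N, j) = max(K - S_T, 0):
  V(2,-2) = 3.136435; V(2,-1) = 1.177688; V(2,+0) = 0.000000; V(2,+1) = 0.000000; V(2,+2) = 0.000000
Backward induction: V(k, j) = exp(-r*dt) * [p_u * V(k+1, j+1) + p_m * V(k+1, j) + p_d * V(k+1, j-1)]
  V(1,-1) = exp(-r*dt) * [p_u*0.000000 + p_m*1.177688 + p_d*3.136435] = 1.192423
  V(1,+0) = exp(-r*dt) * [p_u*0.000000 + p_m*0.000000 + p_d*1.177688] = 0.160142
  V(1,+1) = exp(-r*dt) * [p_u*0.000000 + p_m*0.000000 + p_d*0.000000] = 0.000000
  V(0,+0) = exp(-r*dt) * [p_u*0.000000 + p_m*0.160142 + p_d*1.192423] = 0.266297

Answer: Price = V(0,0) = 0.2663


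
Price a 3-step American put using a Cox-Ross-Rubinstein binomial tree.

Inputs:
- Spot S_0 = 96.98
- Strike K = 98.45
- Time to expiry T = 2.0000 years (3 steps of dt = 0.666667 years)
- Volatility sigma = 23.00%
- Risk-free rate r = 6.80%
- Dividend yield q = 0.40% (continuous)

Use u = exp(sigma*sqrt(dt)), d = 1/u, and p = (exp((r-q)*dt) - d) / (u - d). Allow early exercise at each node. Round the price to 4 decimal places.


Answer: Price = V(0,0) = 9.1219

Derivation:
dt = T/N = 0.666667
u = exp(sigma*sqrt(dt)) = 1.206585; d = 1/u = 0.828785
p = (exp((r-q)*dt) - d) / (u - d) = 0.568567
Discount per step: exp(-r*dt) = 0.955679
Stock lattice S(k, i) with i counting down-moves:
  k=0: S(0,0) = 96.9800
  k=1: S(1,0) = 117.0146; S(1,1) = 80.3756
  k=2: S(2,0) = 141.1881; S(2,1) = 96.9800; S(2,2) = 66.6141
  k=3: S(3,0) = 170.3555; S(3,1) = 117.0146; S(3,2) = 80.3756; S(3,3) = 55.2088
Terminal payoffs V(N, i) = max(K - S_T, 0):
  V(3,0) = 0.000000; V(3,1) = 0.000000; V(3,2) = 18.074407; V(3,3) = 43.241213
Backward induction: V(k, i) = exp(-r*dt) * [p * V(k+1, i) + (1-p) * V(k+1, i+1)]; then take max(V_cont, immediate exercise) for American.
  V(2,0) = exp(-r*dt) * [p*0.000000 + (1-p)*0.000000] = 0.000000; exercise = 0.000000; V(2,0) = max -> 0.000000
  V(2,1) = exp(-r*dt) * [p*0.000000 + (1-p)*18.074407] = 7.452277; exercise = 1.470000; V(2,1) = max -> 7.452277
  V(2,2) = exp(-r*dt) * [p*18.074407 + (1-p)*43.241213] = 27.649880; exercise = 31.835895; V(2,2) = max -> 31.835895
  V(1,0) = exp(-r*dt) * [p*0.000000 + (1-p)*7.452277] = 3.072656; exercise = 0.000000; V(1,0) = max -> 3.072656
  V(1,1) = exp(-r*dt) * [p*7.452277 + (1-p)*31.835895] = 17.175618; exercise = 18.074407; V(1,1) = max -> 18.074407
  V(0,0) = exp(-r*dt) * [p*3.072656 + (1-p)*18.074407] = 9.121860; exercise = 1.470000; V(0,0) = max -> 9.121860


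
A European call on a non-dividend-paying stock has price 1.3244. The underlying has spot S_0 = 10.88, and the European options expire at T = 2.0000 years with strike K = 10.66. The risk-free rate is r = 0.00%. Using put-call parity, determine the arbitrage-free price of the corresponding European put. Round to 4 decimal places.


Put-call parity: C - P = S_0 * exp(-qT) - K * exp(-rT).
S_0 * exp(-qT) = 10.8800 * 1.00000000 = 10.88000000
K * exp(-rT) = 10.6600 * 1.00000000 = 10.66000000
P = C - S*exp(-qT) + K*exp(-rT)
P = 1.3244 - 10.88000000 + 10.66000000 = 1.1044

Answer: Put price = 1.1044


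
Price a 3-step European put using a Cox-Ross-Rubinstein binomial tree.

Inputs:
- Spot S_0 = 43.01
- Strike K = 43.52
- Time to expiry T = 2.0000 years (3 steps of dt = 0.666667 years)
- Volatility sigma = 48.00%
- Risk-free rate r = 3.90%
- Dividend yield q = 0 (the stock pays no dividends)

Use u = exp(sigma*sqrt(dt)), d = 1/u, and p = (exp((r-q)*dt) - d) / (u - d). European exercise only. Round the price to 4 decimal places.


Answer: Price = V(0,0) = 10.5821

Derivation:
dt = T/N = 0.666667
u = exp(sigma*sqrt(dt)) = 1.479817; d = 1/u = 0.675759
p = (exp((r-q)*dt) - d) / (u - d) = 0.436016
Discount per step: exp(-r*dt) = 0.974335
Stock lattice S(k, i) with i counting down-moves:
  k=0: S(0,0) = 43.0100
  k=1: S(1,0) = 63.6469; S(1,1) = 29.0644
  k=2: S(2,0) = 94.1858; S(2,1) = 43.0100; S(2,2) = 19.6405
  k=3: S(3,0) = 139.3777; S(3,1) = 63.6469; S(3,2) = 29.0644; S(3,3) = 13.2723
Terminal payoffs V(N, i) = max(K - S_T, 0):
  V(3,0) = 0.000000; V(3,1) = 0.000000; V(3,2) = 14.455593; V(3,3) = 30.247721
Backward induction: V(k, i) = exp(-r*dt) * [p * V(k+1, i) + (1-p) * V(k+1, i+1)].
  V(2,0) = exp(-r*dt) * [p*0.000000 + (1-p)*0.000000] = 0.000000
  V(2,1) = exp(-r*dt) * [p*0.000000 + (1-p)*14.455593] = 7.943490
  V(2,2) = exp(-r*dt) * [p*14.455593 + (1-p)*30.247721] = 22.762521
  V(1,0) = exp(-r*dt) * [p*0.000000 + (1-p)*7.943490] = 4.365025
  V(1,1) = exp(-r*dt) * [p*7.943490 + (1-p)*22.762521] = 15.882823
  V(0,0) = exp(-r*dt) * [p*4.365025 + (1-p)*15.882823] = 10.582140


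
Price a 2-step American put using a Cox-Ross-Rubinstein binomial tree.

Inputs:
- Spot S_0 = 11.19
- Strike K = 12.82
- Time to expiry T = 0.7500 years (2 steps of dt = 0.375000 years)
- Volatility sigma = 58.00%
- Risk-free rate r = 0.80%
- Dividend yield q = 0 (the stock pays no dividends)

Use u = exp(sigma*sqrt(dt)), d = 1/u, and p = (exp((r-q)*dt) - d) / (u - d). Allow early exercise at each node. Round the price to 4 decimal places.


dt = T/N = 0.375000
u = exp(sigma*sqrt(dt)) = 1.426432; d = 1/u = 0.701050
p = (exp((r-q)*dt) - d) / (u - d) = 0.416270
Discount per step: exp(-r*dt) = 0.997004
Stock lattice S(k, i) with i counting down-moves:
  k=0: S(0,0) = 11.1900
  k=1: S(1,0) = 15.9618; S(1,1) = 7.8447
  k=2: S(2,0) = 22.7684; S(2,1) = 11.1900; S(2,2) = 5.4996
Terminal payoffs V(N, i) = max(K - S_T, 0):
  V(2,0) = 0.000000; V(2,1) = 1.630000; V(2,2) = 7.320438
Backward induction: V(k, i) = exp(-r*dt) * [p * V(k+1, i) + (1-p) * V(k+1, i+1)]; then take max(V_cont, immediate exercise) for American.
  V(1,0) = exp(-r*dt) * [p*0.000000 + (1-p)*1.630000] = 0.948630; exercise = 0.000000; V(1,0) = max -> 0.948630
  V(1,1) = exp(-r*dt) * [p*1.630000 + (1-p)*7.320438] = 4.936848; exercise = 4.975250; V(1,1) = max -> 4.975250
  V(0,0) = exp(-r*dt) * [p*0.948630 + (1-p)*4.975250] = 3.289207; exercise = 1.630000; V(0,0) = max -> 3.289207

Answer: Price = V(0,0) = 3.2892


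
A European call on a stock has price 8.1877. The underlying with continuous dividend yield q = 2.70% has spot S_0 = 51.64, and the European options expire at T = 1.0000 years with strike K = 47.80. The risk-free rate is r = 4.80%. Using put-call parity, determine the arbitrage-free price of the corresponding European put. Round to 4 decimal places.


Answer: Put price = 3.4831

Derivation:
Put-call parity: C - P = S_0 * exp(-qT) - K * exp(-rT).
S_0 * exp(-qT) = 51.6400 * 0.97336124 = 50.26437451
K * exp(-rT) = 47.8000 * 0.95313379 = 45.55979502
P = C - S*exp(-qT) + K*exp(-rT)
P = 8.1877 - 50.26437451 + 45.55979502 = 3.4831


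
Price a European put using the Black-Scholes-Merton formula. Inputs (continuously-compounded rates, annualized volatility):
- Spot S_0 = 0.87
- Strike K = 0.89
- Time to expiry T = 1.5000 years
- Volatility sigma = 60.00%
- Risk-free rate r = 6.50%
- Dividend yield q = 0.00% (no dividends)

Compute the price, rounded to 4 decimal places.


Answer: Price = 0.2103

Derivation:
d1 = (ln(S/K) + (r - q + 0.5*sigma^2) * T) / (sigma * sqrt(T)) = 0.46917492
d2 = d1 - sigma * sqrt(T) = -0.26567200
exp(-rT) = 0.90710234; exp(-qT) = 1.00000000
P = K * exp(-rT) * N(-d2) - S_0 * exp(-qT) * N(-d1)
N(-d1) = 0.31947230; N(-d2) = 0.60475408
P = 0.8900 * 0.90710234 * 0.60475408 - 0.8700 * 1.00000000 * 0.31947230 = 0.2103


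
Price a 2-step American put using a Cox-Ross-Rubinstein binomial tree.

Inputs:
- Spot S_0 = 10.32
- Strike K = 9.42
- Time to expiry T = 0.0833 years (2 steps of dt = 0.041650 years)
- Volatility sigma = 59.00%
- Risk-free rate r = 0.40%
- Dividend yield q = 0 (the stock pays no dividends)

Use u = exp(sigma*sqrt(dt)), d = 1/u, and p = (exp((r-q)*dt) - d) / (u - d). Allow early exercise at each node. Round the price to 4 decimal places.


dt = T/N = 0.041650
u = exp(sigma*sqrt(dt)) = 1.127958; d = 1/u = 0.886558
p = (exp((r-q)*dt) - d) / (u - d) = 0.470624
Discount per step: exp(-r*dt) = 0.999833
Stock lattice S(k, i) with i counting down-moves:
  k=0: S(0,0) = 10.3200
  k=1: S(1,0) = 11.6405; S(1,1) = 9.1493
  k=2: S(2,0) = 13.1300; S(2,1) = 10.3200; S(2,2) = 8.1114
Terminal payoffs V(N, i) = max(K - S_T, 0):
  V(2,0) = 0.000000; V(2,1) = 0.000000; V(2,2) = 1.308641
Backward induction: V(k, i) = exp(-r*dt) * [p * V(k+1, i) + (1-p) * V(k+1, i+1)]; then take max(V_cont, immediate exercise) for American.
  V(1,0) = exp(-r*dt) * [p*0.000000 + (1-p)*0.000000] = 0.000000; exercise = 0.000000; V(1,0) = max -> 0.000000
  V(1,1) = exp(-r*dt) * [p*0.000000 + (1-p)*1.308641] = 0.692647; exercise = 0.270725; V(1,1) = max -> 0.692647
  V(0,0) = exp(-r*dt) * [p*0.000000 + (1-p)*0.692647] = 0.366610; exercise = 0.000000; V(0,0) = max -> 0.366610

Answer: Price = V(0,0) = 0.3666


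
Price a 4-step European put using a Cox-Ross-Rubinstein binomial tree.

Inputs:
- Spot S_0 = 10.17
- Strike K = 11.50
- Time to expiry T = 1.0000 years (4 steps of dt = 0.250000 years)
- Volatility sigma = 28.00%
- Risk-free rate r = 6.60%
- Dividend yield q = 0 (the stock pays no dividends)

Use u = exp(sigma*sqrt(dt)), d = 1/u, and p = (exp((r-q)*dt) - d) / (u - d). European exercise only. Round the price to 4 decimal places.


dt = T/N = 0.250000
u = exp(sigma*sqrt(dt)) = 1.150274; d = 1/u = 0.869358
p = (exp((r-q)*dt) - d) / (u - d) = 0.524281
Discount per step: exp(-r*dt) = 0.983635
Stock lattice S(k, i) with i counting down-moves:
  k=0: S(0,0) = 10.1700
  k=1: S(1,0) = 11.6983; S(1,1) = 8.8414
  k=2: S(2,0) = 13.4562; S(2,1) = 10.1700; S(2,2) = 7.6863
  k=3: S(3,0) = 15.4783; S(3,1) = 11.6983; S(3,2) = 8.8414; S(3,3) = 6.6822
  k=4: S(4,0) = 17.8043; S(4,1) = 13.4562; S(4,2) = 10.1700; S(4,3) = 7.6863; S(4,4) = 5.8092
Terminal payoffs V(N, i) = max(K - S_T, 0):
  V(4,0) = 0.000000; V(4,1) = 0.000000; V(4,2) = 1.330000; V(4,3) = 3.813679; V(4,4) = 5.690804
Backward induction: V(k, i) = exp(-r*dt) * [p * V(k+1, i) + (1-p) * V(k+1, i+1)].
  V(3,0) = exp(-r*dt) * [p*0.000000 + (1-p)*0.000000] = 0.000000
  V(3,1) = exp(-r*dt) * [p*0.000000 + (1-p)*1.330000] = 0.622353
  V(3,2) = exp(-r*dt) * [p*1.330000 + (1-p)*3.813679] = 2.470434
  V(3,3) = exp(-r*dt) * [p*3.813679 + (1-p)*5.690804] = 4.629641
  V(2,0) = exp(-r*dt) * [p*0.000000 + (1-p)*0.622353] = 0.291220
  V(2,1) = exp(-r*dt) * [p*0.622353 + (1-p)*2.470434] = 1.476948
  V(2,2) = exp(-r*dt) * [p*2.470434 + (1-p)*4.629641] = 3.440373
  V(1,0) = exp(-r*dt) * [p*0.291220 + (1-p)*1.476948] = 0.841297
  V(1,1) = exp(-r*dt) * [p*1.476948 + (1-p)*3.440373] = 2.371532
  V(0,0) = exp(-r*dt) * [p*0.841297 + (1-p)*2.371532] = 1.543579

Answer: Price = V(0,0) = 1.5436


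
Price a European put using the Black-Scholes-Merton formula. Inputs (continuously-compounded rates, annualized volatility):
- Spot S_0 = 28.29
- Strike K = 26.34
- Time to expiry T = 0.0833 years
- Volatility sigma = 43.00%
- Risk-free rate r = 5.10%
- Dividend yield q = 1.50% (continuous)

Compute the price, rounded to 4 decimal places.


d1 = (ln(S/K) + (r - q + 0.5*sigma^2) * T) / (sigma * sqrt(T)) = 0.66169177
d2 = d1 - sigma * sqrt(T) = 0.53758629
exp(-rT) = 0.99576071; exp(-qT) = 0.99875128
P = K * exp(-rT) * N(-d2) - S_0 * exp(-qT) * N(-d1)
N(-d1) = 0.25408439; N(-d2) = 0.29543135
P = 26.3400 * 0.99576071 * 0.29543135 - 28.2900 * 0.99875128 * 0.25408439 = 0.5696

Answer: Price = 0.5696


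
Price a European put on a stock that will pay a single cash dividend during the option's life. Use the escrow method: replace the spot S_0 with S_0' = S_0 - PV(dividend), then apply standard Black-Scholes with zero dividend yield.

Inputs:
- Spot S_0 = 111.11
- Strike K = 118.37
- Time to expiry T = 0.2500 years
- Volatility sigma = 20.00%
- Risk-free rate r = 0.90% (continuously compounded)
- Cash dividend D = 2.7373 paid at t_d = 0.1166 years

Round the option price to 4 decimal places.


PV(D) = D * exp(-r * t_d) = 2.7373 * 0.99895115 = 2.73442898
S_0' = S_0 - PV(D) = 111.1100 - 2.73442898 = 108.37557102
d1 = (ln(S_0'/K) + (r + sigma^2/2)*T) / (sigma*sqrt(T)) = -0.80962608
d2 = d1 - sigma*sqrt(T) = -0.90962608
exp(-rT) = 0.99775253
N(-d1) = 0.79092244; N(-d2) = 0.81849013
P = K * exp(-rT) * N(-d2) - S_0' * N(-d1) = 118.3700 * 0.99775253 * 0.81849013 - 108.37557102 * 0.79092244 = 10.9503

Answer: Price = 10.9503


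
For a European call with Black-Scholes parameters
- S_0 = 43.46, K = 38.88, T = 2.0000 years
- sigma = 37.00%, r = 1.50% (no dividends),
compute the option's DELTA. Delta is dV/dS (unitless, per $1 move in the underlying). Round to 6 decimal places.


Answer: Delta = 0.702562

Derivation:
d1 = 0.5317844234; d2 = 0.0085254054
phi(d1) = 0.3463394659; exp(-qT) = 1.0000000000; exp(-rT) = 0.9704455335
N(d1) = 0.7025623439
Delta = exp(-qT) * N(d1) = 1.0000000000 * 0.7025623439 = 0.702562
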